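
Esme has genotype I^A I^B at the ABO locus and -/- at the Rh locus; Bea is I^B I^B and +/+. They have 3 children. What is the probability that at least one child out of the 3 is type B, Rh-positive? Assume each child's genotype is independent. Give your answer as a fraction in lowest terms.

ABO cross I^A I^B × I^B I^B → 1/2 B, 1/2 AB.
Rh cross -/- × +/+ → 1 Rh+; so P(type B, Rh-positive) = 1/2 × 1 = 1/2 per child.
P(none) = (1/2)^3 = 1/8; P(at least one) = 1 − 1/8 = 7/8.

7/8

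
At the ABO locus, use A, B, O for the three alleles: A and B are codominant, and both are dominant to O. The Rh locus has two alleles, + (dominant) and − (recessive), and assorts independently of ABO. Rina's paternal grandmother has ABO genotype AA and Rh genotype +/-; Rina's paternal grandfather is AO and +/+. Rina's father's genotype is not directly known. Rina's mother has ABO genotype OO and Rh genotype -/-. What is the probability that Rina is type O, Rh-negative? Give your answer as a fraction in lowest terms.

Rina's father's ABO genotype from AA × AO: 1/2 AA, 1/2 AO.
Crossing each possibility with the mother OO and summing P(type O): 1/2·0 + 1/2·1/2 = 1/4.
Similarly for Rh via the father's Rh distribution: P(Rh-) = 1/4.
Independent loci: 1/4 × 1/4 = 1/16.

1/16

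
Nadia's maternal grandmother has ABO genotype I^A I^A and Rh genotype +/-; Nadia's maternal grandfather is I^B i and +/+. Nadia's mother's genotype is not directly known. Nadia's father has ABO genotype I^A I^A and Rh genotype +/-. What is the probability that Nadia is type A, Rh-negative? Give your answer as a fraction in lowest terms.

3/32

Nadia's mother's ABO genotype from I^A I^A × I^B i: 1/2 I^A I^B, 1/2 I^A i.
Crossing each possibility with the father I^A I^A and summing P(type A): 1/2·1/2 + 1/2·1 = 3/4.
Similarly for Rh via the mother's Rh distribution: P(Rh-) = 1/8.
Independent loci: 3/4 × 1/8 = 3/32.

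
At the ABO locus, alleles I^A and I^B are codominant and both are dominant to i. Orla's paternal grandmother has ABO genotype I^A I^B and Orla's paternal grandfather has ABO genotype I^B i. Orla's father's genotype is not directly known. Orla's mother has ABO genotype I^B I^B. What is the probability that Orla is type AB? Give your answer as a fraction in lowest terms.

Orla's father's ABO genotype from I^A I^B × I^B i: 1/4 I^A I^B, 1/4 I^A i, 1/4 I^B I^B, 1/4 I^B i.
Crossing each possibility with the mother I^B I^B and summing P(type AB): 1/4·1/2 + 1/4·1/2 + 1/4·0 + 1/4·0 = 1/4.

1/4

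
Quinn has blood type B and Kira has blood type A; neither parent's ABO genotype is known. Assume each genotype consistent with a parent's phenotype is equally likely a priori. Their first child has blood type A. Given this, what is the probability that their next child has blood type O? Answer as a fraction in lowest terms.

Possible genotypes: Quinn ∈ {I^B I^B, I^B i}; Kira ∈ {I^A I^A, I^A i}.
Weight each parental genotype pair by prior × P(type-A child):
  I^B i × I^A I^A: posterior weight 2/3; P(next child type O) = 0.
  I^B i × I^A i: posterior weight 1/3; P(next child type O) = 1/4.
Weighted sum = 1/12.

1/12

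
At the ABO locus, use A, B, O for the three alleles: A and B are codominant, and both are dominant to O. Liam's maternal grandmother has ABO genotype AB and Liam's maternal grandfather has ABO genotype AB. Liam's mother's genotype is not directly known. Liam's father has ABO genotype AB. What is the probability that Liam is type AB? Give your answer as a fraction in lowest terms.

1/2

Liam's mother's ABO genotype from AB × AB: 1/4 AA, 1/2 AB, 1/4 BB.
Crossing each possibility with the father AB and summing P(type AB): 1/4·1/2 + 1/2·1/2 + 1/4·1/2 = 1/2.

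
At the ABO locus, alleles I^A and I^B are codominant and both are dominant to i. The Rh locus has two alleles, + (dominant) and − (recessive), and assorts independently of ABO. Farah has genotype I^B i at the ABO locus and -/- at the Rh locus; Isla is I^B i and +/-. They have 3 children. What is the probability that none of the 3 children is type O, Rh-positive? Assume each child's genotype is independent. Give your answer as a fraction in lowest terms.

ABO cross I^B i × I^B i → 1/4 O, 3/4 B.
Rh cross -/- × +/- → 1/2 Rh+, 1/2 Rh-; so P(type O, Rh-positive) = 1/4 × 1/2 = 1/8 per child.
P(not type O, Rh-positive) = 7/8 for one child; (7/8)^3 = 343/512.

343/512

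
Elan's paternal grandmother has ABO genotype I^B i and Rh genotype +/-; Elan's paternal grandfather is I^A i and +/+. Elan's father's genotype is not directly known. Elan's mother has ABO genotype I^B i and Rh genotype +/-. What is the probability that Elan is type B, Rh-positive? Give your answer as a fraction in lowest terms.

7/16

Elan's father's ABO genotype from I^B i × I^A i: 1/4 I^A I^B, 1/4 I^A i, 1/4 I^B i, 1/4 i i.
Crossing each possibility with the mother I^B i and summing P(type B): 1/4·1/2 + 1/4·1/4 + 1/4·3/4 + 1/4·1/2 = 1/2.
Similarly for Rh via the father's Rh distribution: P(Rh+) = 7/8.
Independent loci: 1/2 × 7/8 = 7/16.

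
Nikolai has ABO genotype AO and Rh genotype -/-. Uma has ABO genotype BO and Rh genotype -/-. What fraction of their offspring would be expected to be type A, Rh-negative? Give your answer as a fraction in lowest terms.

ABO cross AO × BO → offspring phenotypes: 1/4 O, 1/4 A, 1/4 B, 1/4 AB.
Rh cross -/- × -/- → 1 Rh-.
Independent loci: P(type A, Rh-negative) = 1/4 × 1 = 1/4.

1/4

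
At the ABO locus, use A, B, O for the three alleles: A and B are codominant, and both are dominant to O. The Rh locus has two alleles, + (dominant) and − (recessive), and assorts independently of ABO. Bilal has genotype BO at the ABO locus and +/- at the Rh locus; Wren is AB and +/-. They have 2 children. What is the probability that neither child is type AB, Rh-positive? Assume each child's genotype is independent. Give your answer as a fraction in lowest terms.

169/256

ABO cross BO × AB → 1/4 A, 1/2 B, 1/4 AB.
Rh cross +/- × +/- → 3/4 Rh+, 1/4 Rh-; so P(type AB, Rh-positive) = 1/4 × 3/4 = 3/16 per child.
P(not type AB, Rh-positive) = 13/16 for one child; (13/16)^2 = 169/256.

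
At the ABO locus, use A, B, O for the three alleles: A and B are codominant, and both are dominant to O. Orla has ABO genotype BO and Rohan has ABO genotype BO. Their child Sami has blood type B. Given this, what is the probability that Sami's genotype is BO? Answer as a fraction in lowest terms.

2/3

Cross BO × BO → 1/4 BB, 1/2 BO, 1/4 OO.
Type-B genotypes among offspring: BB (1/4), BO (1/2); total 3/4.
P(BO | type B) = (1/2) / (3/4) = 2/3.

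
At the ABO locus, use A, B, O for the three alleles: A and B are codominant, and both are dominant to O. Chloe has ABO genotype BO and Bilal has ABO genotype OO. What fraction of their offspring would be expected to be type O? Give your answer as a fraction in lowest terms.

1/2

ABO cross BO × OO → offspring phenotypes: 1/2 O, 1/2 B.
So P(type O) = 1/2.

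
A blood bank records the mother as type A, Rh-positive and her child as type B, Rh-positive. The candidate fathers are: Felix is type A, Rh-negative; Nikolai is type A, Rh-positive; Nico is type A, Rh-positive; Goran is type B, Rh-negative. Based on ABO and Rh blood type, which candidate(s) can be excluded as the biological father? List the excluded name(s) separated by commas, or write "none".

Felix, Nikolai, Nico

A candidate is excluded only if no genotype consistent with his phenotype could produce a type B, Rh-positive child with a type A, Rh-positive mother.
Felix (type A, Rh-): no genotype consistent with that phenotype can produce a type-B Rh+ child with a type-A mother.
Nikolai (type A, Rh+): no genotype consistent with that phenotype can produce a type-B Rh+ child with a type-A mother.
Nico (type A, Rh+): no genotype consistent with that phenotype can produce a type-B Rh+ child with a type-A mother.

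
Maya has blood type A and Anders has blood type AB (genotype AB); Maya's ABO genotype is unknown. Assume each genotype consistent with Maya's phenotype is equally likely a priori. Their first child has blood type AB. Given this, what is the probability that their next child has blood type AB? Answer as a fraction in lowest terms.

Possible genotypes: Maya ∈ {AA, AO}; Anders ∈ {AB}.
Weight each parental genotype pair by prior × P(type-AB child):
  AA × AB: posterior weight 2/3; P(next child type AB) = 1/2.
  AO × AB: posterior weight 1/3; P(next child type AB) = 1/4.
Weighted sum = 5/12.

5/12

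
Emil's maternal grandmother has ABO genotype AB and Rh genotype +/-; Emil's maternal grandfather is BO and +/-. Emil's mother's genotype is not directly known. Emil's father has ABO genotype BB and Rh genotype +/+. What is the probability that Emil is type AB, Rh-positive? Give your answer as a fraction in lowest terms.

1/4

Emil's mother's ABO genotype from AB × BO: 1/4 AB, 1/4 AO, 1/4 BB, 1/4 BO.
Crossing each possibility with the father BB and summing P(type AB): 1/4·1/2 + 1/4·1/2 + 1/4·0 + 1/4·0 = 1/4.
Similarly for Rh via the mother's Rh distribution: P(Rh+) = 1.
Independent loci: 1/4 × 1 = 1/4.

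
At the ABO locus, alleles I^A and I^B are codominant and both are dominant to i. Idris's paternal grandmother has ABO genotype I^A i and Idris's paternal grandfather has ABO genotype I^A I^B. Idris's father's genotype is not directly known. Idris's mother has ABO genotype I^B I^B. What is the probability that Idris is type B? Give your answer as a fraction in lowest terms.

1/2

Idris's father's ABO genotype from I^A i × I^A I^B: 1/4 I^A I^A, 1/4 I^A I^B, 1/4 I^A i, 1/4 I^B i.
Crossing each possibility with the mother I^B I^B and summing P(type B): 1/4·0 + 1/4·1/2 + 1/4·1/2 + 1/4·1 = 1/2.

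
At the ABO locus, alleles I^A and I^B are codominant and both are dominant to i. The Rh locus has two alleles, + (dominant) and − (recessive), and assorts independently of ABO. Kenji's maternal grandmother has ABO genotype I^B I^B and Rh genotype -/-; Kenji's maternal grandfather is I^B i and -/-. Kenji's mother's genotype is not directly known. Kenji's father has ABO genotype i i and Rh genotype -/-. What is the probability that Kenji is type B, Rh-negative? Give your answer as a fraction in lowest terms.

Kenji's mother's ABO genotype from I^B I^B × I^B i: 1/2 I^B I^B, 1/2 I^B i.
Crossing each possibility with the father i i and summing P(type B): 1/2·1 + 1/2·1/2 = 3/4.
Similarly for Rh via the mother's Rh distribution: P(Rh-) = 1.
Independent loci: 3/4 × 1 = 3/4.

3/4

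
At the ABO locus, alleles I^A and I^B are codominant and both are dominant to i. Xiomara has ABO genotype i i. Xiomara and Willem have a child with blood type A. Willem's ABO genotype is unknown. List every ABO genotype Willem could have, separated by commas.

For each candidate genotype of Willem, check whether crossing it with i i can produce every observed child phenotype.
  I^A I^A → possible child types {A} ✓
  I^A I^B → possible child types {A, B} ✓
  I^A i → possible child types {O, A} ✓
  I^B I^B → possible child types {B} ✗
  I^B i → possible child types {O, B} ✗
  i i → possible child types {O} ✗

I^A I^A, I^A I^B, I^A i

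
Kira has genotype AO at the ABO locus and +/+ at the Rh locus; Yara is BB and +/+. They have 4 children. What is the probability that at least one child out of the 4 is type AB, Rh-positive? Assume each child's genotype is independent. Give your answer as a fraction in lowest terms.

ABO cross AO × BB → 1/2 B, 1/2 AB.
Rh cross +/+ × +/+ → 1 Rh+; so P(type AB, Rh-positive) = 1/2 × 1 = 1/2 per child.
P(none) = (1/2)^4 = 1/16; P(at least one) = 1 − 1/16 = 15/16.

15/16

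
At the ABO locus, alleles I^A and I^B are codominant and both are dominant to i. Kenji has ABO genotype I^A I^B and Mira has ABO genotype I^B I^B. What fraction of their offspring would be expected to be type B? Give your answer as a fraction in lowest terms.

1/2

ABO cross I^A I^B × I^B I^B → offspring phenotypes: 1/2 B, 1/2 AB.
So P(type B) = 1/2.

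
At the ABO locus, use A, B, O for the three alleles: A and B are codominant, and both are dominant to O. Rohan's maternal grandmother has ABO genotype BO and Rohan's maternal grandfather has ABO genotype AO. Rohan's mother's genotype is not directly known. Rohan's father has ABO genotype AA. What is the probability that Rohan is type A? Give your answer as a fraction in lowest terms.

3/4

Rohan's mother's ABO genotype from BO × AO: 1/4 AB, 1/4 AO, 1/4 BO, 1/4 OO.
Crossing each possibility with the father AA and summing P(type A): 1/4·1/2 + 1/4·1 + 1/4·1/2 + 1/4·1 = 3/4.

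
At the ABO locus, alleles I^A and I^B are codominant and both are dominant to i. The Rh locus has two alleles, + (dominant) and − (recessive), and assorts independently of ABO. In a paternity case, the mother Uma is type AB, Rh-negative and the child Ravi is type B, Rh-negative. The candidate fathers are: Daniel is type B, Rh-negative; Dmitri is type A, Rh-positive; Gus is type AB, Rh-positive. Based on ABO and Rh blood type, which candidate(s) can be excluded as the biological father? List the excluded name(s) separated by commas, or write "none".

none

A candidate is excluded only if no genotype consistent with his phenotype could produce a type B, Rh-negative child with a type AB, Rh-negative mother.
Every candidate has at least one consistent genotype combination, so none can be excluded.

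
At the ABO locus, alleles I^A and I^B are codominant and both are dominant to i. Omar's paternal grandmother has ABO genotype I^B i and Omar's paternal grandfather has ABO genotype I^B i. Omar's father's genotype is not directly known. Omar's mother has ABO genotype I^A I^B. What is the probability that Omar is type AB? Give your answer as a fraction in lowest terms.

1/4

Omar's father's ABO genotype from I^B i × I^B i: 1/4 I^B I^B, 1/2 I^B i, 1/4 i i.
Crossing each possibility with the mother I^A I^B and summing P(type AB): 1/4·1/2 + 1/2·1/4 + 1/4·0 = 1/4.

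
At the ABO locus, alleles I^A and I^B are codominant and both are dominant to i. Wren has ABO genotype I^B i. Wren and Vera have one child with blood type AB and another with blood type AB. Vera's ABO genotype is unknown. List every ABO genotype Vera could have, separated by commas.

For each candidate genotype of Vera, check whether crossing it with I^B i can produce every observed child phenotype.
  I^A I^A → possible child types {A, AB} ✓
  I^A I^B → possible child types {A, B, AB} ✓
  I^A i → possible child types {O, A, B, AB} ✓
  I^B I^B → possible child types {B} ✗
  I^B i → possible child types {O, B} ✗
  i i → possible child types {O, B} ✗

I^A I^A, I^A I^B, I^A i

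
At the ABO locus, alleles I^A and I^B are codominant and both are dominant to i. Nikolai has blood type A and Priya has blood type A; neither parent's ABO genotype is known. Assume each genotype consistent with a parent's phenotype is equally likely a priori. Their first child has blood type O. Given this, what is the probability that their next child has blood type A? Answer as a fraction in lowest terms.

3/4

Possible genotypes: Nikolai ∈ {I^A I^A, I^A i}; Priya ∈ {I^A I^A, I^A i}.
Weight each parental genotype pair by prior × P(type-O child):
  I^A i × I^A i: posterior weight 1; P(next child type A) = 3/4.
Weighted sum = 3/4.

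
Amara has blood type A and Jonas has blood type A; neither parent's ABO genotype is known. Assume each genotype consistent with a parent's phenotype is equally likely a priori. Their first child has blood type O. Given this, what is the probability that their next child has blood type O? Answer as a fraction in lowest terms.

Possible genotypes: Amara ∈ {I^A I^A, I^A i}; Jonas ∈ {I^A I^A, I^A i}.
Weight each parental genotype pair by prior × P(type-O child):
  I^A i × I^A i: posterior weight 1; P(next child type O) = 1/4.
Weighted sum = 1/4.

1/4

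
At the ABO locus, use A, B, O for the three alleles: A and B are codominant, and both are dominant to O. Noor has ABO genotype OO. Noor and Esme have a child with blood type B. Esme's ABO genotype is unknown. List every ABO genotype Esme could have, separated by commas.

For each candidate genotype of Esme, check whether crossing it with OO can produce every observed child phenotype.
  AA → possible child types {A} ✗
  AB → possible child types {A, B} ✓
  AO → possible child types {O, A} ✗
  BB → possible child types {B} ✓
  BO → possible child types {O, B} ✓
  OO → possible child types {O} ✗

AB, BB, BO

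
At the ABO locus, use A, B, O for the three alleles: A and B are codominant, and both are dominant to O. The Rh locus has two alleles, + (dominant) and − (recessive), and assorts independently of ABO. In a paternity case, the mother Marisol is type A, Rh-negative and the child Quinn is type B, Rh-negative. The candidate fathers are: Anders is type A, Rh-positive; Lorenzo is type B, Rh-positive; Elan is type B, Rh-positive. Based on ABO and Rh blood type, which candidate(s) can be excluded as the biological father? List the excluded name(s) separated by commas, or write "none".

A candidate is excluded only if no genotype consistent with his phenotype could produce a type B, Rh-negative child with a type A, Rh-negative mother.
Anders (type A, Rh+): no genotype consistent with that phenotype can produce a type-B Rh- child with a type-A mother.

Anders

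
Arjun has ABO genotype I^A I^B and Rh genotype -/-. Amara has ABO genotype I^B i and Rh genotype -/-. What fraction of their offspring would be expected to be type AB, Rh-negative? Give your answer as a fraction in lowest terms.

ABO cross I^A I^B × I^B i → offspring phenotypes: 1/4 A, 1/2 B, 1/4 AB.
Rh cross -/- × -/- → 1 Rh-.
Independent loci: P(type AB, Rh-negative) = 1/4 × 1 = 1/4.

1/4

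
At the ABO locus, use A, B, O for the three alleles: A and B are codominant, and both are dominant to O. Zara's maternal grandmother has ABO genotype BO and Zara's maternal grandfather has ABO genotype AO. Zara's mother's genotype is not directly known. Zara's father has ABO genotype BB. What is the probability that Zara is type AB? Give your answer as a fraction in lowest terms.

1/4

Zara's mother's ABO genotype from BO × AO: 1/4 AB, 1/4 AO, 1/4 BO, 1/4 OO.
Crossing each possibility with the father BB and summing P(type AB): 1/4·1/2 + 1/4·1/2 + 1/4·0 + 1/4·0 = 1/4.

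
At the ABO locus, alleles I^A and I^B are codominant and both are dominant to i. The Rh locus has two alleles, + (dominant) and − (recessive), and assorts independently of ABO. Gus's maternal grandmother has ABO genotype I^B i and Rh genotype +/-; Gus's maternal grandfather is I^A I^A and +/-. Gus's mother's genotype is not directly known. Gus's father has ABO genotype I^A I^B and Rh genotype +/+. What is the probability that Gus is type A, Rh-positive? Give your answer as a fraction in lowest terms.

Gus's mother's ABO genotype from I^B i × I^A I^A: 1/2 I^A I^B, 1/2 I^A i.
Crossing each possibility with the father I^A I^B and summing P(type A): 1/2·1/4 + 1/2·1/2 = 3/8.
Similarly for Rh via the mother's Rh distribution: P(Rh+) = 1.
Independent loci: 3/8 × 1 = 3/8.

3/8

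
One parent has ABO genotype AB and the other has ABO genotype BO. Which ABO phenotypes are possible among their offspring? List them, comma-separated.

A, B, AB

Gametes from AB × BO give offspring ABO genotypes AB, AO, BB, BO, i.e. phenotypes A, B, AB.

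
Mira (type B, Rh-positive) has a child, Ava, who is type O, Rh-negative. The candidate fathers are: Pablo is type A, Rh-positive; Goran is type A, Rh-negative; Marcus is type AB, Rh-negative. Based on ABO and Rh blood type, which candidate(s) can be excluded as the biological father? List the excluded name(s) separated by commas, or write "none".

A candidate is excluded only if no genotype consistent with his phenotype could produce a type O, Rh-negative child with a type B, Rh-positive mother.
Marcus (type AB, Rh-): no genotype consistent with that phenotype can produce a type-O Rh- child with a type-B mother.

Marcus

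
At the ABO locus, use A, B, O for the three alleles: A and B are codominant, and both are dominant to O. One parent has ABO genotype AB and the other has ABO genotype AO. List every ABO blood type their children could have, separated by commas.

A, B, AB

Gametes from AB × AO give offspring ABO genotypes AA, AB, AO, BO, i.e. phenotypes A, B, AB.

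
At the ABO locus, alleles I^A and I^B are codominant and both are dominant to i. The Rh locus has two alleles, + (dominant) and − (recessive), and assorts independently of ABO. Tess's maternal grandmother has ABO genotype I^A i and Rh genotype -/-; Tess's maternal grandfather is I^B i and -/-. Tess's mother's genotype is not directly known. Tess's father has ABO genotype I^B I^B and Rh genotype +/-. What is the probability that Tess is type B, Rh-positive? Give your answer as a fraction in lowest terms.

3/8

Tess's mother's ABO genotype from I^A i × I^B i: 1/4 I^A I^B, 1/4 I^A i, 1/4 I^B i, 1/4 i i.
Crossing each possibility with the father I^B I^B and summing P(type B): 1/4·1/2 + 1/4·1/2 + 1/4·1 + 1/4·1 = 3/4.
Similarly for Rh via the mother's Rh distribution: P(Rh+) = 1/2.
Independent loci: 3/4 × 1/2 = 3/8.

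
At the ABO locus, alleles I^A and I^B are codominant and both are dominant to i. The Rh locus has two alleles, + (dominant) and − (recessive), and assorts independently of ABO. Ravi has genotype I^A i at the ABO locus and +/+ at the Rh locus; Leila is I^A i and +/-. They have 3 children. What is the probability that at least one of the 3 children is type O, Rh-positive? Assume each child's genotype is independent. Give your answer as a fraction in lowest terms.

ABO cross I^A i × I^A i → 1/4 O, 3/4 A.
Rh cross +/+ × +/- → 1 Rh+; so P(type O, Rh-positive) = 1/4 × 1 = 1/4 per child.
P(none) = (3/4)^3 = 27/64; P(at least one) = 1 − 27/64 = 37/64.

37/64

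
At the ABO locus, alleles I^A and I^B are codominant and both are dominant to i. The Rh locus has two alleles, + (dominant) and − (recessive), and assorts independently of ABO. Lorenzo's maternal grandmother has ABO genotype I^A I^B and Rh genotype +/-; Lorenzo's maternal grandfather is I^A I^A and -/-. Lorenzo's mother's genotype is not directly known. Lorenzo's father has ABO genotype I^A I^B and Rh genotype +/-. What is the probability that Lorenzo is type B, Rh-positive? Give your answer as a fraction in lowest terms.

5/64

Lorenzo's mother's ABO genotype from I^A I^B × I^A I^A: 1/2 I^A I^A, 1/2 I^A I^B.
Crossing each possibility with the father I^A I^B and summing P(type B): 1/2·0 + 1/2·1/4 = 1/8.
Similarly for Rh via the mother's Rh distribution: P(Rh+) = 5/8.
Independent loci: 1/8 × 5/8 = 5/64.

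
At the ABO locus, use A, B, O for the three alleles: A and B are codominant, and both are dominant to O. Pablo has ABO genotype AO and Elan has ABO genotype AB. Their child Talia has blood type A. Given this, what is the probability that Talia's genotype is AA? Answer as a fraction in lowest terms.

1/2

Cross AO × AB → 1/4 AA, 1/4 AB, 1/4 AO, 1/4 BO.
Type-A genotypes among offspring: AA (1/4), AO (1/4); total 1/2.
P(AA | type A) = (1/4) / (1/2) = 1/2.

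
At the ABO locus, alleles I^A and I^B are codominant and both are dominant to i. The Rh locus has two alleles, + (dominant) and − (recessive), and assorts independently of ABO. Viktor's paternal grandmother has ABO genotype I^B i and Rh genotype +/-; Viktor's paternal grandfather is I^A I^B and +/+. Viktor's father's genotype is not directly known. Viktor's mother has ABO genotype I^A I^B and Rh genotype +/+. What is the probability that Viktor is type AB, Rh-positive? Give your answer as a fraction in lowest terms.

Viktor's father's ABO genotype from I^B i × I^A I^B: 1/4 I^A I^B, 1/4 I^A i, 1/4 I^B I^B, 1/4 I^B i.
Crossing each possibility with the mother I^A I^B and summing P(type AB): 1/4·1/2 + 1/4·1/4 + 1/4·1/2 + 1/4·1/4 = 3/8.
Similarly for Rh via the father's Rh distribution: P(Rh+) = 1.
Independent loci: 3/8 × 1 = 3/8.

3/8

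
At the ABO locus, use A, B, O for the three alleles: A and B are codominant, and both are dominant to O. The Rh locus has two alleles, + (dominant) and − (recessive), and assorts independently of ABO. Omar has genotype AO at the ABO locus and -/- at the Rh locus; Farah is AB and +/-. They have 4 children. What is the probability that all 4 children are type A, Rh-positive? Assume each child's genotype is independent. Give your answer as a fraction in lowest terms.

1/256

ABO cross AO × AB → 1/2 A, 1/4 B, 1/4 AB.
Rh cross -/- × +/- → 1/2 Rh+, 1/2 Rh-; so P(type A, Rh-positive) = 1/2 × 1/2 = 1/4 per child.
All 4 independent: (1/4)^4 = 1/256.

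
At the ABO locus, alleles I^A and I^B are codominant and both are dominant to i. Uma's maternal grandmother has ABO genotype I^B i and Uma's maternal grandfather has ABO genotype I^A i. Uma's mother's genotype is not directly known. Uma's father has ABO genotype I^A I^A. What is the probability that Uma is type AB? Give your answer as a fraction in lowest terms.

1/4

Uma's mother's ABO genotype from I^B i × I^A i: 1/4 I^A I^B, 1/4 I^A i, 1/4 I^B i, 1/4 i i.
Crossing each possibility with the father I^A I^A and summing P(type AB): 1/4·1/2 + 1/4·0 + 1/4·1/2 + 1/4·0 = 1/4.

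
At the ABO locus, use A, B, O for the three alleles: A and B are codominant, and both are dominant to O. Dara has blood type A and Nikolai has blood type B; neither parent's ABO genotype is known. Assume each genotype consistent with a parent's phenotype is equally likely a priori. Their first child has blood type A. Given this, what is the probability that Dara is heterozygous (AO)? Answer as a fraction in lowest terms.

1/3

Possible genotypes: Dara ∈ {AA, AO}; Nikolai ∈ {BB, BO}.
Weight each parental genotype pair by prior × P(type-A child):
  AA × BO: posterior weight 2/3.
  AO × BO: posterior weight 1/3.
Sum the posterior weight over pairs where Dara is AO: 1/3.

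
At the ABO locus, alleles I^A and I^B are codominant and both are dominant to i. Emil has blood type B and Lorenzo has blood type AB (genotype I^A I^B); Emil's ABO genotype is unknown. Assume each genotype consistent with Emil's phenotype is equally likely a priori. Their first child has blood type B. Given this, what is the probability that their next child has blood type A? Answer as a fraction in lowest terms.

Possible genotypes: Emil ∈ {I^B I^B, I^B i}; Lorenzo ∈ {I^A I^B}.
Weight each parental genotype pair by prior × P(type-B child):
  I^B I^B × I^A I^B: posterior weight 1/2; P(next child type A) = 0.
  I^B i × I^A I^B: posterior weight 1/2; P(next child type A) = 1/4.
Weighted sum = 1/8.

1/8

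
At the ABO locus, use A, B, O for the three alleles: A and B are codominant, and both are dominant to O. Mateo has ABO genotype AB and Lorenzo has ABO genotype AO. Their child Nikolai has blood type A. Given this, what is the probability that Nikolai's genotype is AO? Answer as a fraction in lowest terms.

1/2

Cross AB × AO → 1/4 AA, 1/4 AB, 1/4 AO, 1/4 BO.
Type-A genotypes among offspring: AA (1/4), AO (1/4); total 1/2.
P(AO | type A) = (1/4) / (1/2) = 1/2.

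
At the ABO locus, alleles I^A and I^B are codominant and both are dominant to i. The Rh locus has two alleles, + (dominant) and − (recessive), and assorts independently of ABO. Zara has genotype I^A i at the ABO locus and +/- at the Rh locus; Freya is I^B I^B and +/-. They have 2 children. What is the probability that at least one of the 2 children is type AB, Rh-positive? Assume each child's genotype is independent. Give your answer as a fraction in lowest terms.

39/64

ABO cross I^A i × I^B I^B → 1/2 B, 1/2 AB.
Rh cross +/- × +/- → 3/4 Rh+, 1/4 Rh-; so P(type AB, Rh-positive) = 1/2 × 3/4 = 3/8 per child.
P(none) = (5/8)^2 = 25/64; P(at least one) = 1 − 25/64 = 39/64.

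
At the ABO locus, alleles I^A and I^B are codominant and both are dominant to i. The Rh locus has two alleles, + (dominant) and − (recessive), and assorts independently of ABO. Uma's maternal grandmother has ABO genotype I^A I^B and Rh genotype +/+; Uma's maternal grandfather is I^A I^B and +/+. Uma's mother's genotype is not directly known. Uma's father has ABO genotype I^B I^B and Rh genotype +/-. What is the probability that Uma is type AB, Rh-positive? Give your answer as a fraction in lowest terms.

1/2

Uma's mother's ABO genotype from I^A I^B × I^A I^B: 1/4 I^A I^A, 1/2 I^A I^B, 1/4 I^B I^B.
Crossing each possibility with the father I^B I^B and summing P(type AB): 1/4·1 + 1/2·1/2 + 1/4·0 = 1/2.
Similarly for Rh via the mother's Rh distribution: P(Rh+) = 1.
Independent loci: 1/2 × 1 = 1/2.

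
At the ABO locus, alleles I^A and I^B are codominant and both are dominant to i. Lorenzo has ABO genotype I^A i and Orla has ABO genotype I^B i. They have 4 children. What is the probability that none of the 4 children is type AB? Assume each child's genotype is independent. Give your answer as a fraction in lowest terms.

81/256

ABO cross I^A i × I^B i → 1/4 O, 1/4 A, 1/4 B, 1/4 AB.
So P(type AB) = 1/4 per child.
P(not type AB) = 3/4 for one child; (3/4)^4 = 81/256.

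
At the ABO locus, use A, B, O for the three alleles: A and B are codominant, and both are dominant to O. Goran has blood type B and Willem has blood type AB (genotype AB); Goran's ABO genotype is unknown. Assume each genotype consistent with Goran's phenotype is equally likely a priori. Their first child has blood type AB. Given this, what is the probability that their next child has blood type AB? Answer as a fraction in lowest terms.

5/12

Possible genotypes: Goran ∈ {BB, BO}; Willem ∈ {AB}.
Weight each parental genotype pair by prior × P(type-AB child):
  BB × AB: posterior weight 2/3; P(next child type AB) = 1/2.
  BO × AB: posterior weight 1/3; P(next child type AB) = 1/4.
Weighted sum = 5/12.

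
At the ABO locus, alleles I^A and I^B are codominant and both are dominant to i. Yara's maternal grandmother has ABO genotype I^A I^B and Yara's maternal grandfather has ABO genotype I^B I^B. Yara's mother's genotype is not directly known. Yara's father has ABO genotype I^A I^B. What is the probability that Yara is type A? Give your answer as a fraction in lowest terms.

1/8

Yara's mother's ABO genotype from I^A I^B × I^B I^B: 1/2 I^A I^B, 1/2 I^B I^B.
Crossing each possibility with the father I^A I^B and summing P(type A): 1/2·1/4 + 1/2·0 = 1/8.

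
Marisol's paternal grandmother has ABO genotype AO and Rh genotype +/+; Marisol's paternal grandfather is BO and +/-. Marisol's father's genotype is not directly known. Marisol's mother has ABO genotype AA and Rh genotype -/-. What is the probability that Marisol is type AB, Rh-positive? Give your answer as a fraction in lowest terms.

Marisol's father's ABO genotype from AO × BO: 1/4 AB, 1/4 AO, 1/4 BO, 1/4 OO.
Crossing each possibility with the mother AA and summing P(type AB): 1/4·1/2 + 1/4·0 + 1/4·1/2 + 1/4·0 = 1/4.
Similarly for Rh via the father's Rh distribution: P(Rh+) = 3/4.
Independent loci: 1/4 × 3/4 = 3/16.

3/16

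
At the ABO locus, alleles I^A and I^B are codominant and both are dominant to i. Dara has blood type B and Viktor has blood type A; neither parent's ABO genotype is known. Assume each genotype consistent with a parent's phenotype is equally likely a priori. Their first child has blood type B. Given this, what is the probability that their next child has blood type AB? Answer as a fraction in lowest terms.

5/12

Possible genotypes: Dara ∈ {I^B I^B, I^B i}; Viktor ∈ {I^A I^A, I^A i}.
Weight each parental genotype pair by prior × P(type-B child):
  I^B I^B × I^A i: posterior weight 2/3; P(next child type AB) = 1/2.
  I^B i × I^A i: posterior weight 1/3; P(next child type AB) = 1/4.
Weighted sum = 5/12.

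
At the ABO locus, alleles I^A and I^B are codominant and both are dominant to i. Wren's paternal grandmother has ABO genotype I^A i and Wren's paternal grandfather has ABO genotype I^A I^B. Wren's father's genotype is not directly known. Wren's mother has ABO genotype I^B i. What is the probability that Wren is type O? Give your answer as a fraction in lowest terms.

1/8

Wren's father's ABO genotype from I^A i × I^A I^B: 1/4 I^A I^A, 1/4 I^A I^B, 1/4 I^A i, 1/4 I^B i.
Crossing each possibility with the mother I^B i and summing P(type O): 1/4·0 + 1/4·0 + 1/4·1/4 + 1/4·1/4 = 1/8.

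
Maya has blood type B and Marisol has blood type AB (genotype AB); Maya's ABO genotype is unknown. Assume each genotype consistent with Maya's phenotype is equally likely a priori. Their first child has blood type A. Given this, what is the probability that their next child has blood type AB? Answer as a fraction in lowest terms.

Possible genotypes: Maya ∈ {BB, BO}; Marisol ∈ {AB}.
Weight each parental genotype pair by prior × P(type-A child):
  BO × AB: posterior weight 1; P(next child type AB) = 1/4.
Weighted sum = 1/4.

1/4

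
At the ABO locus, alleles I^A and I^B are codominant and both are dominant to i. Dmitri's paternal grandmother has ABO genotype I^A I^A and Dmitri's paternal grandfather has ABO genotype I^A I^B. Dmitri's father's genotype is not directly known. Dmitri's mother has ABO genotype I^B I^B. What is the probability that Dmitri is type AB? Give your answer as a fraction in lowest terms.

3/4

Dmitri's father's ABO genotype from I^A I^A × I^A I^B: 1/2 I^A I^A, 1/2 I^A I^B.
Crossing each possibility with the mother I^B I^B and summing P(type AB): 1/2·1 + 1/2·1/2 = 3/4.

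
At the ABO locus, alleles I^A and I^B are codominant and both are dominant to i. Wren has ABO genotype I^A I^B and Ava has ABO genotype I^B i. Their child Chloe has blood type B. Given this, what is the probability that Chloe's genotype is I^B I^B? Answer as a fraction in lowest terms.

Cross I^A I^B × I^B i → 1/4 I^A I^B, 1/4 I^A i, 1/4 I^B I^B, 1/4 I^B i.
Type-B genotypes among offspring: I^B I^B (1/4), I^B i (1/4); total 1/2.
P(I^B I^B | type B) = (1/4) / (1/2) = 1/2.

1/2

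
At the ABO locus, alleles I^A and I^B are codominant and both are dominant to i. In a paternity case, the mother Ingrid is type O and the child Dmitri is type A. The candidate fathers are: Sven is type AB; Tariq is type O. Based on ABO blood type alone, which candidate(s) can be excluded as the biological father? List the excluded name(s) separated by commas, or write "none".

Tariq

A candidate is excluded only if no genotype consistent with his phenotype could produce a type A child with a type O mother.
Tariq (type O): no genotype consistent with that phenotype can produce a type-A child with a type-O mother.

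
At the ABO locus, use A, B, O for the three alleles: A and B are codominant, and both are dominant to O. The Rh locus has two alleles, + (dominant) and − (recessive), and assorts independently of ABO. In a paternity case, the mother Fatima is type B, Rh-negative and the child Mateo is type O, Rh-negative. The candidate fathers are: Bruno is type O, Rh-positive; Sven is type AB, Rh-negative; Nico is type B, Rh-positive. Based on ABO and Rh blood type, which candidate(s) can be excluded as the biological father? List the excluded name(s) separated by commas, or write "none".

A candidate is excluded only if no genotype consistent with his phenotype could produce a type O, Rh-negative child with a type B, Rh-negative mother.
Sven (type AB, Rh-): no genotype consistent with that phenotype can produce a type-O Rh- child with a type-B mother.

Sven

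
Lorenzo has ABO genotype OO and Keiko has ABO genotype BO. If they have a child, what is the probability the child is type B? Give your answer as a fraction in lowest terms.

ABO cross OO × BO → offspring phenotypes: 1/2 O, 1/2 B.
So P(type B) = 1/2.

1/2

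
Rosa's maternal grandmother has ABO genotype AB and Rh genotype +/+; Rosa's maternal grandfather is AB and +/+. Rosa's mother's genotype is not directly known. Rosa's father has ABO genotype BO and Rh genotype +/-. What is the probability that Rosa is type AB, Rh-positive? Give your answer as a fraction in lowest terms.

Rosa's mother's ABO genotype from AB × AB: 1/4 AA, 1/2 AB, 1/4 BB.
Crossing each possibility with the father BO and summing P(type AB): 1/4·1/2 + 1/2·1/4 + 1/4·0 = 1/4.
Similarly for Rh via the mother's Rh distribution: P(Rh+) = 1.
Independent loci: 1/4 × 1 = 1/4.

1/4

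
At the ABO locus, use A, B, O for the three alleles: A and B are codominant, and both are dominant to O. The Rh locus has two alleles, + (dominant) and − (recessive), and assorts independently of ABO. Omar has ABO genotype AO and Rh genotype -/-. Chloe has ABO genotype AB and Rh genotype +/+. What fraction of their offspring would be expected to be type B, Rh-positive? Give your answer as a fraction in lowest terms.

1/4

ABO cross AO × AB → offspring phenotypes: 1/2 A, 1/4 B, 1/4 AB.
Rh cross -/- × +/+ → 1 Rh+.
Independent loci: P(type B, Rh-positive) = 1/4 × 1 = 1/4.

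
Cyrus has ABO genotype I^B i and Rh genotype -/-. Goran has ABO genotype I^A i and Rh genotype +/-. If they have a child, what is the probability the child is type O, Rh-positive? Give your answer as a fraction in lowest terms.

ABO cross I^B i × I^A i → offspring phenotypes: 1/4 O, 1/4 A, 1/4 B, 1/4 AB.
Rh cross -/- × +/- → 1/2 Rh+, 1/2 Rh-.
Independent loci: P(type O, Rh-positive) = 1/4 × 1/2 = 1/8.

1/8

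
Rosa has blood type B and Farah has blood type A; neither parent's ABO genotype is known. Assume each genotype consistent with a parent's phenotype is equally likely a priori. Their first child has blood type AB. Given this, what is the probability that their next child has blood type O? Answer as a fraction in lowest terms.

1/36

Possible genotypes: Rosa ∈ {I^B I^B, I^B i}; Farah ∈ {I^A I^A, I^A i}.
Weight each parental genotype pair by prior × P(type-AB child):
  I^B I^B × I^A I^A: posterior weight 4/9; P(next child type O) = 0.
  I^B I^B × I^A i: posterior weight 2/9; P(next child type O) = 0.
  I^B i × I^A I^A: posterior weight 2/9; P(next child type O) = 0.
  I^B i × I^A i: posterior weight 1/9; P(next child type O) = 1/4.
Weighted sum = 1/36.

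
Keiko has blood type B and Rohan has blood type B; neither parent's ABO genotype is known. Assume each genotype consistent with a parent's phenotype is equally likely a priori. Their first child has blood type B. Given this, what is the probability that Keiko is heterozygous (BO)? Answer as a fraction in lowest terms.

7/15

Possible genotypes: Keiko ∈ {BB, BO}; Rohan ∈ {BB, BO}.
Weight each parental genotype pair by prior × P(type-B child):
  BB × BB: posterior weight 4/15.
  BB × BO: posterior weight 4/15.
  BO × BB: posterior weight 4/15.
  BO × BO: posterior weight 1/5.
Sum the posterior weight over pairs where Keiko is BO: 7/15.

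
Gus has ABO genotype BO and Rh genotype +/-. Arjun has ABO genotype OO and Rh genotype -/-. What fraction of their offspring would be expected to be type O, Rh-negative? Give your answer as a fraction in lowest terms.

1/4

ABO cross BO × OO → offspring phenotypes: 1/2 O, 1/2 B.
Rh cross +/- × -/- → 1/2 Rh+, 1/2 Rh-.
Independent loci: P(type O, Rh-negative) = 1/2 × 1/2 = 1/4.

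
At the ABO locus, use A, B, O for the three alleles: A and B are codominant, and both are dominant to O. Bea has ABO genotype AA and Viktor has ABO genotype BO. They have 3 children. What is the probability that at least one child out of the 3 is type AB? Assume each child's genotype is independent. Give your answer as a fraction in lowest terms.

7/8

ABO cross AA × BO → 1/2 A, 1/2 AB.
So P(type AB) = 1/2 per child.
P(none) = (1/2)^3 = 1/8; P(at least one) = 1 − 1/8 = 7/8.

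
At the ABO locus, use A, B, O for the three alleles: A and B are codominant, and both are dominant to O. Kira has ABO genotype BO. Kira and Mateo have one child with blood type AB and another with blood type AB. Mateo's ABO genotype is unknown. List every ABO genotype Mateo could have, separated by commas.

For each candidate genotype of Mateo, check whether crossing it with BO can produce every observed child phenotype.
  AA → possible child types {A, AB} ✓
  AB → possible child types {A, B, AB} ✓
  AO → possible child types {O, A, B, AB} ✓
  BB → possible child types {B} ✗
  BO → possible child types {O, B} ✗
  OO → possible child types {O, B} ✗

AA, AB, AO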